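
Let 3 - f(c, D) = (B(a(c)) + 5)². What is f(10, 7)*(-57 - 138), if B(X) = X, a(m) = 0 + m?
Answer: 43290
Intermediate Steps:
a(m) = m
f(c, D) = 3 - (5 + c)² (f(c, D) = 3 - (c + 5)² = 3 - (5 + c)²)
f(10, 7)*(-57 - 138) = (3 - (5 + 10)²)*(-57 - 138) = (3 - 1*15²)*(-195) = (3 - 1*225)*(-195) = (3 - 225)*(-195) = -222*(-195) = 43290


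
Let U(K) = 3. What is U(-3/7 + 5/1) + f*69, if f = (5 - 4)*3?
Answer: 210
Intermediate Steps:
f = 3 (f = 1*3 = 3)
U(-3/7 + 5/1) + f*69 = 3 + 3*69 = 3 + 207 = 210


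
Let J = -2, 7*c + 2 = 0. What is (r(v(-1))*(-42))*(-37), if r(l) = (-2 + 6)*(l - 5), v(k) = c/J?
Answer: -30192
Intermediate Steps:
c = -2/7 (c = -2/7 + (1/7)*0 = -2/7 + 0 = -2/7 ≈ -0.28571)
v(k) = 1/7 (v(k) = -2/7/(-2) = -2/7*(-1/2) = 1/7)
r(l) = -20 + 4*l (r(l) = 4*(-5 + l) = -20 + 4*l)
(r(v(-1))*(-42))*(-37) = ((-20 + 4*(1/7))*(-42))*(-37) = ((-20 + 4/7)*(-42))*(-37) = -136/7*(-42)*(-37) = 816*(-37) = -30192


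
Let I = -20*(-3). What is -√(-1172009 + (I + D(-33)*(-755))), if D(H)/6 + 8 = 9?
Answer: -I*√1176479 ≈ -1084.7*I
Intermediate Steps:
I = 60
D(H) = 6 (D(H) = -48 + 6*9 = -48 + 54 = 6)
-√(-1172009 + (I + D(-33)*(-755))) = -√(-1172009 + (60 + 6*(-755))) = -√(-1172009 + (60 - 4530)) = -√(-1172009 - 4470) = -√(-1176479) = -I*√1176479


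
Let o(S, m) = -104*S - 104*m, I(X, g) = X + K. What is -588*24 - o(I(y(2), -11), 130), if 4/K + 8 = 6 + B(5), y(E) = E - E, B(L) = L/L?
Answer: -1008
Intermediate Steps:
B(L) = 1
y(E) = 0
K = -4 (K = 4/(-8 + (6 + 1)) = 4/(-8 + 7) = 4/(-1) = 4*(-1) = -4)
I(X, g) = -4 + X (I(X, g) = X - 4 = -4 + X)
-588*24 - o(I(y(2), -11), 130) = -588*24 - (-104*(-4 + 0) - 104*130) = -14112 - (-104*(-4) - 13520) = -14112 - (416 - 13520) = -14112 - 1*(-13104) = -14112 + 13104 = -1008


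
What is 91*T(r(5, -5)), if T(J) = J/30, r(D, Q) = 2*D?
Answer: 91/3 ≈ 30.333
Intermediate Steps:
T(J) = J/30 (T(J) = J*(1/30) = J/30)
91*T(r(5, -5)) = 91*((2*5)/30) = 91*((1/30)*10) = 91*(⅓) = 91/3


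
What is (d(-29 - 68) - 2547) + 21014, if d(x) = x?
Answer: 18370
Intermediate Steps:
(d(-29 - 68) - 2547) + 21014 = ((-29 - 68) - 2547) + 21014 = (-97 - 2547) + 21014 = -2644 + 21014 = 18370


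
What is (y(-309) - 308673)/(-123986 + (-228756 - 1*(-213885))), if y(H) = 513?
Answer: 308160/138857 ≈ 2.2193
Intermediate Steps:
(y(-309) - 308673)/(-123986 + (-228756 - 1*(-213885))) = (513 - 308673)/(-123986 + (-228756 - 1*(-213885))) = -308160/(-123986 + (-228756 + 213885)) = -308160/(-123986 - 14871) = -308160/(-138857) = -308160*(-1/138857) = 308160/138857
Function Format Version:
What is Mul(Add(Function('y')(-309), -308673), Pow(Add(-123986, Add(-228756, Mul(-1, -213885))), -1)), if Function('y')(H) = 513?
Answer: Rational(308160, 138857) ≈ 2.2193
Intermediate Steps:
Mul(Add(Function('y')(-309), -308673), Pow(Add(-123986, Add(-228756, Mul(-1, -213885))), -1)) = Mul(Add(513, -308673), Pow(Add(-123986, Add(-228756, Mul(-1, -213885))), -1)) = Mul(-308160, Pow(Add(-123986, Add(-228756, 213885)), -1)) = Mul(-308160, Pow(Add(-123986, -14871), -1)) = Mul(-308160, Pow(-138857, -1)) = Mul(-308160, Rational(-1, 138857)) = Rational(308160, 138857)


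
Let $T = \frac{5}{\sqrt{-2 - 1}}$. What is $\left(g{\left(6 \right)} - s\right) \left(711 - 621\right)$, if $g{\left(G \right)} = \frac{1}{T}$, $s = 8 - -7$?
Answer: $-1350 + 18 i \sqrt{3} \approx -1350.0 + 31.177 i$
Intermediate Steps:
$s = 15$ ($s = 8 + 7 = 15$)
$T = - \frac{5 i \sqrt{3}}{3}$ ($T = \frac{5}{\sqrt{-3}} = \frac{5}{i \sqrt{3}} = 5 \left(- \frac{i \sqrt{3}}{3}\right) = - \frac{5 i \sqrt{3}}{3} \approx - 2.8868 i$)
$g{\left(G \right)} = \frac{i \sqrt{3}}{5}$ ($g{\left(G \right)} = \frac{1}{\left(- \frac{5}{3}\right) i \sqrt{3}} = \frac{i \sqrt{3}}{5}$)
$\left(g{\left(6 \right)} - s\right) \left(711 - 621\right) = \left(\frac{i \sqrt{3}}{5} - 15\right) \left(711 - 621\right) = \left(-15 + \frac{i \sqrt{3}}{5}\right) 90 = -1350 + 18 i \sqrt{3}$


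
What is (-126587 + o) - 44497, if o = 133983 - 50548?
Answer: -87649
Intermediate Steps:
o = 83435
(-126587 + o) - 44497 = (-126587 + 83435) - 44497 = -43152 - 44497 = -87649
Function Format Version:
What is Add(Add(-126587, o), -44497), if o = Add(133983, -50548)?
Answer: -87649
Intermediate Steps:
o = 83435
Add(Add(-126587, o), -44497) = Add(Add(-126587, 83435), -44497) = Add(-43152, -44497) = -87649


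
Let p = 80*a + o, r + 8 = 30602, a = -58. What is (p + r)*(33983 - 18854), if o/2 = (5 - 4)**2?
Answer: 392688324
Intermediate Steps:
o = 2 (o = 2*(5 - 4)**2 = 2*1**2 = 2*1 = 2)
r = 30594 (r = -8 + 30602 = 30594)
p = -4638 (p = 80*(-58) + 2 = -4640 + 2 = -4638)
(p + r)*(33983 - 18854) = (-4638 + 30594)*(33983 - 18854) = 25956*15129 = 392688324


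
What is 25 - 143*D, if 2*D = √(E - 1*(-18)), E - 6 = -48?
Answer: 25 - 143*I*√6 ≈ 25.0 - 350.28*I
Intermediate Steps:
E = -42 (E = 6 - 48 = -42)
D = I*√6 (D = √(-42 - 1*(-18))/2 = √(-42 + 18)/2 = √(-24)/2 = (2*I*√6)/2 = I*√6 ≈ 2.4495*I)
25 - 143*D = 25 - 143*I*√6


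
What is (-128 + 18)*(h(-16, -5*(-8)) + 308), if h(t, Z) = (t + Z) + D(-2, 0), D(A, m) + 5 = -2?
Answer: -35750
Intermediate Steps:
D(A, m) = -7 (D(A, m) = -5 - 2 = -7)
h(t, Z) = -7 + Z + t (h(t, Z) = (t + Z) - 7 = (Z + t) - 7 = -7 + Z + t)
(-128 + 18)*(h(-16, -5*(-8)) + 308) = (-128 + 18)*((-7 - 5*(-8) - 16) + 308) = -110*((-7 + 40 - 16) + 308) = -110*(17 + 308) = -110*325 = -35750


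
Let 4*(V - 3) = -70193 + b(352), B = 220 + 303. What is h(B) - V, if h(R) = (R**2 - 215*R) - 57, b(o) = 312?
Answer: 713977/4 ≈ 1.7849e+5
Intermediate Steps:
B = 523
V = -69869/4 (V = 3 + (-70193 + 312)/4 = 3 + (1/4)*(-69881) = 3 - 69881/4 = -69869/4 ≈ -17467.)
h(R) = -57 + R**2 - 215*R
h(B) - V = (-57 + 523**2 - 215*523) - 1*(-69869/4) = (-57 + 273529 - 112445) + 69869/4 = 161027 + 69869/4 = 713977/4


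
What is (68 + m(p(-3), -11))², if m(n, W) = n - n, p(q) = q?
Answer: 4624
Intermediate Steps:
m(n, W) = 0
(68 + m(p(-3), -11))² = (68 + 0)² = 68² = 4624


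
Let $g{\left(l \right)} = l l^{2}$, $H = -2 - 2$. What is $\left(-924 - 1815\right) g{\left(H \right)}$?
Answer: $175296$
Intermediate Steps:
$H = -4$ ($H = -2 - 2 = -4$)
$g{\left(l \right)} = l^{3}$
$\left(-924 - 1815\right) g{\left(H \right)} = \left(-924 - 1815\right) \left(-4\right)^{3} = \left(-924 - 1815\right) \left(-64\right) = \left(-2739\right) \left(-64\right) = 175296$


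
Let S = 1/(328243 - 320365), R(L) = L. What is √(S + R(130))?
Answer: √8068182798/7878 ≈ 11.402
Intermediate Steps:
S = 1/7878 ≈ 0.00012694
√(S + R(130)) = √(1/7878 + 130) = √(1024141/7878) = √8068182798/7878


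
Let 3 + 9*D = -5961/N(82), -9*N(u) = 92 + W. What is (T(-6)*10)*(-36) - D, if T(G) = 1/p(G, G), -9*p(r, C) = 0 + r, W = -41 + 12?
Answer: -4440/7 ≈ -634.29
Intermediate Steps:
W = -29
N(u) = -7 (N(u) = -(92 - 29)/9 = -1/9*63 = -7)
p(r, C) = -r/9 (p(r, C) = -(0 + r)/9 = -r/9)
T(G) = -9/G (T(G) = 1/(-G/9) = -9/G)
D = 660/7 (D = -1/3 + (-5961/(-7))/9 = -1/3 + (-5961*(-1/7))/9 = -1/3 + (1/9)*(5961/7) = -1/3 + 1987/21 = 660/7 ≈ 94.286)
(T(-6)*10)*(-36) - D = (-9/(-6)*10)*(-36) - 1*660/7 = (-9*(-1/6)*10)*(-36) - 660/7 = ((3/2)*10)*(-36) - 660/7 = 15*(-36) - 660/7 = -540 - 660/7 = -4440/7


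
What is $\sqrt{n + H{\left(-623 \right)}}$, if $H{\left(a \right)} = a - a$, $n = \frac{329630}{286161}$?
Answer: $\frac{\sqrt{326391870}}{16833} \approx 1.0733$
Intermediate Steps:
$n = \frac{19390}{16833}$ ($n = 329630 \cdot \frac{1}{286161} = \frac{19390}{16833} \approx 1.1519$)
$H{\left(a \right)} = 0$
$\sqrt{n + H{\left(-623 \right)}} = \sqrt{\frac{19390}{16833} + 0} = \sqrt{\frac{19390}{16833}} = \frac{\sqrt{326391870}}{16833}$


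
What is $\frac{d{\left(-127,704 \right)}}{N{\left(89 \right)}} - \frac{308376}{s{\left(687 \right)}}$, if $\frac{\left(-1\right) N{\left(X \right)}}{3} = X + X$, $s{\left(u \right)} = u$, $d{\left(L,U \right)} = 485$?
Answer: $- \frac{55001993}{122286} \approx -449.78$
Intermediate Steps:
$N{\left(X \right)} = - 6 X$ ($N{\left(X \right)} = - 3 \left(X + X\right) = - 3 \cdot 2 X = - 6 X$)
$\frac{d{\left(-127,704 \right)}}{N{\left(89 \right)}} - \frac{308376}{s{\left(687 \right)}} = \frac{485}{\left(-6\right) 89} - \frac{308376}{687} = \frac{485}{-534} - \frac{102792}{229} = 485 \left(- \frac{1}{534}\right) - \frac{102792}{229} = - \frac{485}{534} - \frac{102792}{229} = - \frac{55001993}{122286}$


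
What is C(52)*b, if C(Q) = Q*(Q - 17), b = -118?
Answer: -214760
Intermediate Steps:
C(Q) = Q*(-17 + Q)
C(52)*b = (52*(-17 + 52))*(-118) = (52*35)*(-118) = 1820*(-118) = -214760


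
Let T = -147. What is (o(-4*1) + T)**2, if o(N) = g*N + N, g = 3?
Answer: 26569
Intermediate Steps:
o(N) = 4*N (o(N) = 3*N + N = 4*N)
(o(-4*1) + T)**2 = (4*(-4*1) - 147)**2 = (4*(-4) - 147)**2 = (-16 - 147)**2 = (-163)**2 = 26569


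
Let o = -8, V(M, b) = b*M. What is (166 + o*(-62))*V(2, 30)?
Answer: 39720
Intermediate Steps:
V(M, b) = M*b
(166 + o*(-62))*V(2, 30) = (166 - 8*(-62))*(2*30) = (166 + 496)*60 = 662*60 = 39720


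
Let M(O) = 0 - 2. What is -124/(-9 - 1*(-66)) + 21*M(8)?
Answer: -2518/57 ≈ -44.175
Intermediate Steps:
M(O) = -2
-124/(-9 - 1*(-66)) + 21*M(8) = -124/(-9 - 1*(-66)) + 21*(-2) = -124/(-9 + 66) - 42 = -124/57 - 42 = -2518/57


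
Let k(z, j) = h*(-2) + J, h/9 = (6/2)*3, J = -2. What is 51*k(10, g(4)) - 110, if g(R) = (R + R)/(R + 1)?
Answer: -8474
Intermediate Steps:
h = 81 (h = 9*((6/2)*3) = 9*((6*(½))*3) = 9*(3*3) = 9*9 = 81)
g(R) = 2*R/(1 + R) (g(R) = (2*R)/(1 + R) = 2*R/(1 + R))
k(z, j) = -164 (k(z, j) = 81*(-2) - 2 = -162 - 2 = -164)
51*k(10, g(4)) - 110 = 51*(-164) - 110 = -8364 - 110 = -8474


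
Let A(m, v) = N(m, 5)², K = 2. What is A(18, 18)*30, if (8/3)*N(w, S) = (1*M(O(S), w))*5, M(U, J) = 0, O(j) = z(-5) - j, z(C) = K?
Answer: 0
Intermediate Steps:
z(C) = 2
O(j) = 2 - j
N(w, S) = 0 (N(w, S) = 3*((1*0)*5)/8 = 3*(0*5)/8 = (3/8)*0 = 0)
A(m, v) = 0 (A(m, v) = 0² = 0)
A(18, 18)*30 = 0*30 = 0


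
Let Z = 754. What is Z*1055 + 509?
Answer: 795979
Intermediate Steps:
Z*1055 + 509 = 754*1055 + 509 = 795470 + 509 = 795979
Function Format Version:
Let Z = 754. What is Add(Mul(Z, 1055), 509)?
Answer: 795979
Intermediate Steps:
Add(Mul(Z, 1055), 509) = Add(Mul(754, 1055), 509) = Add(795470, 509) = 795979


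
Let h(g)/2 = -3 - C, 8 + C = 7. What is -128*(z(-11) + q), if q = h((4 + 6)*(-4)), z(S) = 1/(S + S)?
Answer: 5696/11 ≈ 517.82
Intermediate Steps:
C = -1 (C = -8 + 7 = -1)
h(g) = -4 (h(g) = 2*(-3 - 1*(-1)) = 2*(-3 + 1) = 2*(-2) = -4)
z(S) = 1/(2*S)
q = -4
-128*(z(-11) + q) = -128*((1/2)/(-11) - 4) = -128*((1/2)*(-1/11) - 4) = -128*(-1/22 - 4) = -128*(-89/22) = 5696/11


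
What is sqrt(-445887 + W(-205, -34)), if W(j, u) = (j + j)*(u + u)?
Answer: I*sqrt(418007) ≈ 646.53*I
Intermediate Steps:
W(j, u) = 4*j*u (W(j, u) = (2*j)*(2*u) = 4*j*u)
sqrt(-445887 + W(-205, -34)) = sqrt(-445887 + 4*(-205)*(-34)) = sqrt(-445887 + 27880) = sqrt(-418007) = I*sqrt(418007)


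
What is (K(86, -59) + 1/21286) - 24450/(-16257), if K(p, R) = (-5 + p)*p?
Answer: 803693463963/115348834 ≈ 6967.5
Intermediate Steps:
K(p, R) = p*(-5 + p)
(K(86, -59) + 1/21286) - 24450/(-16257) = (86*(-5 + 86) + 1/21286) - 24450/(-16257) = (86*81 + 1/21286) - 24450*(-1/16257) = (6966 + 1/21286) + 8150/5419 = 148278277/21286 + 8150/5419 = 803693463963/115348834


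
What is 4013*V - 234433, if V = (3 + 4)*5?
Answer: -93978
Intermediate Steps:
V = 35 (V = 7*5 = 35)
4013*V - 234433 = 4013*35 - 234433 = 140455 - 234433 = -93978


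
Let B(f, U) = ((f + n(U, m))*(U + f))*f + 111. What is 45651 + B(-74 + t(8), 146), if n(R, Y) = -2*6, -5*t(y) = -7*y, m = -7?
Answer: 54573626/125 ≈ 4.3659e+5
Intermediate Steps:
t(y) = 7*y/5 (t(y) = -(-7)*y/5 = 7*y/5)
n(R, Y) = -12
B(f, U) = 111 + f*(-12 + f)*(U + f) (B(f, U) = ((f - 12)*(U + f))*f + 111 = ((-12 + f)*(U + f))*f + 111 = f*(-12 + f)*(U + f) + 111 = 111 + f*(-12 + f)*(U + f))
45651 + B(-74 + t(8), 146) = 45651 + (111 + (-74 + (7/5)*8)**3 - 12*(-74 + (7/5)*8)**2 + 146*(-74 + (7/5)*8)**2 - 12*146*(-74 + (7/5)*8)) = 45651 + (111 + (-74 + 56/5)**3 - 12*(-74 + 56/5)**2 + 146*(-74 + 56/5)**2 - 12*146*(-74 + 56/5)) = 45651 + (111 + (-314/5)**3 - 12*(-314/5)**2 + 146*(-314/5)**2 - 12*146*(-314/5)) = 45651 + (111 - 30959144/125 - 12*98596/25 + 146*(98596/25) + 550128/5) = 45651 + (111 - 30959144/125 - 1183152/25 + 14395016/25 + 550128/5) = 45651 + 48867251/125 = 54573626/125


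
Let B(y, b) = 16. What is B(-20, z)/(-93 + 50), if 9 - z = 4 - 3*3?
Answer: -16/43 ≈ -0.37209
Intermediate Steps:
z = 14 (z = 9 - (4 - 3*3) = 9 - (4 - 9) = 9 - 1*(-5) = 9 + 5 = 14)
B(-20, z)/(-93 + 50) = 16/(-93 + 50) = 16/(-43) = 16*(-1/43) = -16/43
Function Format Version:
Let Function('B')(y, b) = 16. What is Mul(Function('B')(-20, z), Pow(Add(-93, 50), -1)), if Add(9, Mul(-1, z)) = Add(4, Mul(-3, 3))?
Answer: Rational(-16, 43) ≈ -0.37209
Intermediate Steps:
z = 14 (z = Add(9, Mul(-1, Add(4, Mul(-3, 3)))) = Add(9, Mul(-1, Add(4, -9))) = Add(9, Mul(-1, -5)) = Add(9, 5) = 14)
Mul(Function('B')(-20, z), Pow(Add(-93, 50), -1)) = Mul(16, Pow(Add(-93, 50), -1)) = Mul(16, Pow(-43, -1)) = Mul(16, Rational(-1, 43)) = Rational(-16, 43)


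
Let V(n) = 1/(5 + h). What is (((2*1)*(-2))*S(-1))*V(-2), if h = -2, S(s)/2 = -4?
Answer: 32/3 ≈ 10.667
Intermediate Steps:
S(s) = -8 (S(s) = 2*(-4) = -8)
V(n) = ⅓ (V(n) = 1/(5 - 2) = 1/3 = ⅓)
(((2*1)*(-2))*S(-1))*V(-2) = (((2*1)*(-2))*(-8))*(⅓) = ((2*(-2))*(-8))*(⅓) = -4*(-8)*(⅓) = 32*(⅓) = 32/3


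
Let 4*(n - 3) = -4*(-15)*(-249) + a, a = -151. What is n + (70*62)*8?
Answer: 123801/4 ≈ 30950.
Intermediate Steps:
n = -15079/4 (n = 3 + (-4*(-15)*(-249) - 151)/4 = 3 + (60*(-249) - 151)/4 = 3 + (-14940 - 151)/4 = 3 + (1/4)*(-15091) = 3 - 15091/4 = -15079/4 ≈ -3769.8)
n + (70*62)*8 = -15079/4 + (70*62)*8 = -15079/4 + 4340*8 = -15079/4 + 34720 = 123801/4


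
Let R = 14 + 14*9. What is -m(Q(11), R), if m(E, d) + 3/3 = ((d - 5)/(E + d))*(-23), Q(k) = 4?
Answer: 361/16 ≈ 22.563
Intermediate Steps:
R = 140 (R = 14 + 126 = 140)
m(E, d) = -1 - 23*(-5 + d)/(E + d) (m(E, d) = -1 + ((d - 5)/(E + d))*(-23) = -1 + ((-5 + d)/(E + d))*(-23) = -1 - 23*(-5 + d)/(E + d))
-m(Q(11), R) = -(115 - 1*4 - 24*140)/(4 + 140) = -(115 - 4 - 3360)/144 = -(-3249)/144 = -1*(-361/16) = 361/16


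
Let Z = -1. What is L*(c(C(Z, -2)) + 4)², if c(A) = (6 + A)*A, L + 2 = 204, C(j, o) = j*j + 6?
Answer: 1823050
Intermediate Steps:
C(j, o) = 6 + j² (C(j, o) = j² + 6 = 6 + j²)
L = 202 (L = -2 + 204 = 202)
c(A) = A*(6 + A)
L*(c(C(Z, -2)) + 4)² = 202*((6 + (-1)²)*(6 + (6 + (-1)²)) + 4)² = 202*((6 + 1)*(6 + (6 + 1)) + 4)² = 202*(7*(6 + 7) + 4)² = 202*(7*13 + 4)² = 202*(91 + 4)² = 202*95² = 202*9025 = 1823050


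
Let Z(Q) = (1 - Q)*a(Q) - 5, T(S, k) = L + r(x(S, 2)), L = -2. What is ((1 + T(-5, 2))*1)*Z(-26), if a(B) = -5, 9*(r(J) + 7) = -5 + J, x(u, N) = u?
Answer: 11480/9 ≈ 1275.6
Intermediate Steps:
r(J) = -68/9 + J/9 (r(J) = -7 + (-5 + J)/9 = -7 + (-5/9 + J/9) = -68/9 + J/9)
T(S, k) = -86/9 + S/9 (T(S, k) = -2 + (-68/9 + S/9) = -86/9 + S/9)
Z(Q) = -10 + 5*Q (Z(Q) = (1 - Q)*(-5) - 5 = (-5 + 5*Q) - 5 = -10 + 5*Q)
((1 + T(-5, 2))*1)*Z(-26) = ((1 + (-86/9 + (⅑)*(-5)))*1)*(-10 + 5*(-26)) = ((1 + (-86/9 - 5/9))*1)*(-10 - 130) = ((1 - 91/9)*1)*(-140) = -82/9*1*(-140) = -82/9*(-140) = 11480/9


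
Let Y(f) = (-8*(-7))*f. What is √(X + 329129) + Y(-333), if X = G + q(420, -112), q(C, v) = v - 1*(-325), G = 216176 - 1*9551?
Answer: -18648 + √535967 ≈ -17916.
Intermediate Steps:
G = 206625 (G = 216176 - 9551 = 206625)
q(C, v) = 325 + v (q(C, v) = v + 325 = 325 + v)
Y(f) = 56*f
X = 206838 (X = 206625 + (325 - 112) = 206625 + 213 = 206838)
√(X + 329129) + Y(-333) = √(206838 + 329129) + 56*(-333) = √535967 - 18648 = -18648 + √535967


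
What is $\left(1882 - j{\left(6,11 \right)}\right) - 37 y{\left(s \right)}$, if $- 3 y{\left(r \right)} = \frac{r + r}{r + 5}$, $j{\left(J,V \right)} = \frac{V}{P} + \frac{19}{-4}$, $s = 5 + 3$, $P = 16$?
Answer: $\frac{1186375}{624} \approx 1901.2$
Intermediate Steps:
$s = 8$
$j{\left(J,V \right)} = - \frac{19}{4} + \frac{V}{16}$ ($j{\left(J,V \right)} = \frac{V}{16} + \frac{19}{-4} = V \frac{1}{16} + 19 \left(- \frac{1}{4}\right) = \frac{V}{16} - \frac{19}{4} = - \frac{19}{4} + \frac{V}{16}$)
$y{\left(r \right)} = - \frac{2 r}{3 \left(5 + r\right)}$ ($y{\left(r \right)} = - \frac{\left(r + r\right) \frac{1}{r + 5}}{3} = - \frac{2 r \frac{1}{5 + r}}{3} = - \frac{2 r}{3 \left(5 + r\right)}$)
$\left(1882 - j{\left(6,11 \right)}\right) - 37 y{\left(s \right)} = \left(1882 - \left(- \frac{19}{4} + \frac{1}{16} \cdot 11\right)\right) - 37 \left(\left(-2\right) 8 \frac{1}{15 + 3 \cdot 8}\right) = \left(1882 - \left(- \frac{19}{4} + \frac{11}{16}\right)\right) - 37 \left(\left(-2\right) 8 \frac{1}{15 + 24}\right) = \left(1882 - - \frac{65}{16}\right) - 37 \left(\left(-2\right) 8 \cdot \frac{1}{39}\right) = \left(1882 + \frac{65}{16}\right) - 37 \left(\left(-2\right) 8 \cdot \frac{1}{39}\right) = \frac{30177}{16} - 37 \left(- \frac{16}{39}\right) = \frac{30177}{16} - - \frac{592}{39} = \frac{30177}{16} + \frac{592}{39} = \frac{1186375}{624}$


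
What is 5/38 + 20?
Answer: 765/38 ≈ 20.132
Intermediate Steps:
5/38 + 20 = 765/38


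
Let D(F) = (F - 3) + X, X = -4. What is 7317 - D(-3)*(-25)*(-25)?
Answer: 13567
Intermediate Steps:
D(F) = -7 + F (D(F) = (F - 3) - 4 = (-3 + F) - 4 = -7 + F)
7317 - D(-3)*(-25)*(-25) = 7317 - (-7 - 3)*(-25)*(-25) = 7317 - (-10*(-25))*(-25) = 7317 - 250*(-25) = 7317 - 1*(-6250) = 7317 + 6250 = 13567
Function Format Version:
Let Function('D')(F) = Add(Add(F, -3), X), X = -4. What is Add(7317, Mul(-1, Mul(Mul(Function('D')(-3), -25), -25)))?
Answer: 13567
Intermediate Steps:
Function('D')(F) = Add(-7, F) (Function('D')(F) = Add(Add(F, -3), -4) = Add(Add(-3, F), -4) = Add(-7, F))
Add(7317, Mul(-1, Mul(Mul(Function('D')(-3), -25), -25))) = Add(7317, Mul(-1, Mul(Mul(Add(-7, -3), -25), -25))) = Add(7317, Mul(-1, Mul(Mul(-10, -25), -25))) = Add(7317, Mul(-1, Mul(250, -25))) = Add(7317, Mul(-1, -6250)) = Add(7317, 6250) = 13567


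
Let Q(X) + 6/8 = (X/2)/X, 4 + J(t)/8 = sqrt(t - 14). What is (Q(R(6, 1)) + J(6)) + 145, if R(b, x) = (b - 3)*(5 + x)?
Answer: 451/4 + 16*I*sqrt(2) ≈ 112.75 + 22.627*I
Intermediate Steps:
R(b, x) = (-3 + b)*(5 + x)
J(t) = -32 + 8*sqrt(-14 + t) (J(t) = -32 + 8*sqrt(t - 14) = -32 + 8*sqrt(-14 + t))
Q(X) = -1/4 (Q(X) = -3/4 + (X/2)/X = -3/4 + 1/2 = -1/4)
(Q(R(6, 1)) + J(6)) + 145 = (-1/4 + (-32 + 8*sqrt(-14 + 6))) + 145 = (-1/4 + (-32 + 8*sqrt(-8))) + 145 = (-1/4 + (-32 + 8*(2*I*sqrt(2)))) + 145 = (-1/4 + (-32 + 16*I*sqrt(2))) + 145 = (-129/4 + 16*I*sqrt(2)) + 145 = 451/4 + 16*I*sqrt(2)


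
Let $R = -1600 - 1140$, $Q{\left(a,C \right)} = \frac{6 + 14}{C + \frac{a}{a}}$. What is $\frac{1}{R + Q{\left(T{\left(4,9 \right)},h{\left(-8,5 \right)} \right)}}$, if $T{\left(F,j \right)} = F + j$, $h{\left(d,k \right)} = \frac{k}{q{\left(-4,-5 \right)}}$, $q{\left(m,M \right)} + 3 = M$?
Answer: $- \frac{3}{8060} \approx -0.00037221$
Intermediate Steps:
$q{\left(m,M \right)} = -3 + M$
$h{\left(d,k \right)} = - \frac{k}{8}$ ($h{\left(d,k \right)} = \frac{k}{-3 - 5} = \frac{k}{-8} = k \left(- \frac{1}{8}\right) = - \frac{k}{8}$)
$Q{\left(a,C \right)} = \frac{20}{1 + C}$ ($Q{\left(a,C \right)} = \frac{20}{C + 1} = \frac{20}{1 + C}$)
$R = -2740$ ($R = -1600 - 1140 = -2740$)
$\frac{1}{R + Q{\left(T{\left(4,9 \right)},h{\left(-8,5 \right)} \right)}} = \frac{1}{-2740 + \frac{20}{1 - \frac{5}{8}}} = \frac{1}{-2740 + \frac{20}{\frac{3}{8}}} = \frac{1}{-2740 + 20 \cdot \frac{8}{3}} = \frac{1}{-2740 + \frac{160}{3}} = \frac{1}{- \frac{8060}{3}} = - \frac{3}{8060}$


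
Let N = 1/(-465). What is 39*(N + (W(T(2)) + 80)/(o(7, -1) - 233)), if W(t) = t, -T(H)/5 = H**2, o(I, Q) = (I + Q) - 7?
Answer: -1563/155 ≈ -10.084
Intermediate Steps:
o(I, Q) = -7 + I + Q
T(H) = -5*H**2
N = -1/465 ≈ -0.0021505
39*(N + (W(T(2)) + 80)/(o(7, -1) - 233)) = 39*(-1/465 + (-5*2**2 + 80)/((-7 + 7 - 1) - 233)) = 39*(-1/465 + (-5*4 + 80)/(-1 - 233)) = 39*(-1/465 + (-20 + 80)/(-234)) = 39*(-1/465 + 60*(-1/234)) = 39*(-1/465 - 10/39) = 39*(-521/2015) = -1563/155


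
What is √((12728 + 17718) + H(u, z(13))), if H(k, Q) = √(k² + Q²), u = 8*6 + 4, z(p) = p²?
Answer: √(30446 + 13*√185) ≈ 174.99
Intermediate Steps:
u = 52 (u = 48 + 4 = 52)
H(k, Q) = √(Q² + k²)
√((12728 + 17718) + H(u, z(13))) = √((12728 + 17718) + √((13²)² + 52²)) = √(30446 + √(169² + 2704)) = √(30446 + √(28561 + 2704)) = √(30446 + √31265) = √(30446 + 13*√185)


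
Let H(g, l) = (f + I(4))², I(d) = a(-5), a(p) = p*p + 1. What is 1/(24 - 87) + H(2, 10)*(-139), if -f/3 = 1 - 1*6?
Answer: -14720518/63 ≈ -2.3366e+5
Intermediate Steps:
f = 15 (f = -3*(1 - 1*6) = -3*(1 - 6) = -3*(-5) = 15)
a(p) = 1 + p² (a(p) = p² + 1 = 1 + p²)
I(d) = 26 (I(d) = 1 + (-5)² = 1 + 25 = 26)
H(g, l) = 1681 (H(g, l) = (15 + 26)² = 41² = 1681)
1/(24 - 87) + H(2, 10)*(-139) = 1/(24 - 87) + 1681*(-139) = 1/(-63) - 233659 = -1/63 - 233659 = -14720518/63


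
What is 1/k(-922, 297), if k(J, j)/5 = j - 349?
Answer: -1/260 ≈ -0.0038462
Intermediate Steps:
k(J, j) = -1745 + 5*j (k(J, j) = 5*(j - 349) = 5*(-349 + j) = -1745 + 5*j)
1/k(-922, 297) = 1/(-1745 + 5*297) = 1/(-1745 + 1485) = 1/(-260) = -1/260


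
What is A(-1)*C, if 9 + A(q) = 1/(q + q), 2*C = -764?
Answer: 3629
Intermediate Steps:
C = -382 (C = (1/2)*(-764) = -382)
A(q) = -9 + 1/(2*q) (A(q) = -9 + 1/(q + q) = -9 + 1/(2*q))
A(-1)*C = (-9 + (1/2)/(-1))*(-382) = (-9 + (1/2)*(-1))*(-382) = (-9 - 1/2)*(-382) = -19/2*(-382) = 3629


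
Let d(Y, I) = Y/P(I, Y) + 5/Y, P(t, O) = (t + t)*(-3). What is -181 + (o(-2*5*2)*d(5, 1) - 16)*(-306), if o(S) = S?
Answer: 5735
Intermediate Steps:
P(t, O) = -6*t (P(t, O) = (2*t)*(-3) = -6*t)
d(Y, I) = 5/Y - Y/(6*I) (d(Y, I) = Y/((-6*I)) + 5/Y = Y*(-1/(6*I)) + 5/Y = -Y/(6*I) + 5/Y = 5/Y - Y/(6*I))
-181 + (o(-2*5*2)*d(5, 1) - 16)*(-306) = -181 + ((-2*5*2)*(5/5 - ⅙*5/1) - 16)*(-306) = -181 + ((-10*2)*(5*(⅕) - ⅙*5*1) - 16)*(-306) = -181 + (-20*(1 - ⅚) - 16)*(-306) = -181 + (-20*⅙ - 16)*(-306) = -181 + (-10/3 - 16)*(-306) = -181 - 58/3*(-306) = -181 + 5916 = 5735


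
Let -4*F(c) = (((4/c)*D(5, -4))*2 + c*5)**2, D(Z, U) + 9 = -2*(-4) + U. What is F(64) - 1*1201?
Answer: -6835481/256 ≈ -26701.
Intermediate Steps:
D(Z, U) = -1 + U (D(Z, U) = -9 + (-2*(-4) + U) = -9 + (8 + U) = -1 + U)
F(c) = -(-40/c + 5*c)**2/4 (F(c) = -(((4/c)*(-1 - 4))*2 + c*5)**2/4 = -(((4/c)*(-5))*2 + 5*c)**2/4 = -(-20/c*2 + 5*c)**2/4 = -(-40/c + 5*c)**2/4)
F(64) - 1*1201 = -25/4*(-8 + 64**2)**2/64**2 - 1*1201 = -25/4*1/4096*(-8 + 4096)**2 - 1201 = -25/4*1/4096*4088**2 - 1201 = -25/4*1/4096*16711744 - 1201 = -6528025/256 - 1201 = -6835481/256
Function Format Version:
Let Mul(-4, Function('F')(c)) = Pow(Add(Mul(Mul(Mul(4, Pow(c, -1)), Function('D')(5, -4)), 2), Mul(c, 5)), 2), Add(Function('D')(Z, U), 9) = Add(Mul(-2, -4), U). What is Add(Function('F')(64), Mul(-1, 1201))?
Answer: Rational(-6835481, 256) ≈ -26701.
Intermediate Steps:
Function('D')(Z, U) = Add(-1, U) (Function('D')(Z, U) = Add(-9, Add(Mul(-2, -4), U)) = Add(-9, Add(8, U)) = Add(-1, U))
Function('F')(c) = Mul(Rational(-1, 4), Pow(Add(Mul(-40, Pow(c, -1)), Mul(5, c)), 2)) (Function('F')(c) = Mul(Rational(-1, 4), Pow(Add(Mul(Mul(Mul(4, Pow(c, -1)), Add(-1, -4)), 2), Mul(c, 5)), 2)) = Mul(Rational(-1, 4), Pow(Add(Mul(Mul(Mul(4, Pow(c, -1)), -5), 2), Mul(5, c)), 2)) = Mul(Rational(-1, 4), Pow(Add(Mul(Mul(-20, Pow(c, -1)), 2), Mul(5, c)), 2)) = Mul(Rational(-1, 4), Pow(Add(Mul(-40, Pow(c, -1)), Mul(5, c)), 2)))
Add(Function('F')(64), Mul(-1, 1201)) = Add(Mul(Rational(-25, 4), Pow(64, -2), Pow(Add(-8, Pow(64, 2)), 2)), Mul(-1, 1201)) = Add(Mul(Rational(-25, 4), Rational(1, 4096), Pow(Add(-8, 4096), 2)), -1201) = Add(Mul(Rational(-25, 4), Rational(1, 4096), Pow(4088, 2)), -1201) = Add(Mul(Rational(-25, 4), Rational(1, 4096), 16711744), -1201) = Add(Rational(-6528025, 256), -1201) = Rational(-6835481, 256)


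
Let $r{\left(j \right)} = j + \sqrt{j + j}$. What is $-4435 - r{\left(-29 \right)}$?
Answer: $-4406 - i \sqrt{58} \approx -4406.0 - 7.6158 i$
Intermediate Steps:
$r{\left(j \right)} = j + \sqrt{2} \sqrt{j}$ ($r{\left(j \right)} = j + \sqrt{2 j} = j + \sqrt{2} \sqrt{j}$)
$-4435 - r{\left(-29 \right)} = -4435 - \left(-29 + \sqrt{2} \sqrt{-29}\right) = -4435 - \left(-29 + \sqrt{2} i \sqrt{29}\right) = -4435 - \left(-29 + i \sqrt{58}\right) = -4435 + \left(29 - i \sqrt{58}\right) = -4406 - i \sqrt{58}$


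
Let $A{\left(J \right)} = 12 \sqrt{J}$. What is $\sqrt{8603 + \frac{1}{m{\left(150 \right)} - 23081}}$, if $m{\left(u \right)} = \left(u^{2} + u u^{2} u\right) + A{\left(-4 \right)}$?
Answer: $\frac{\sqrt{565077576779778815925575957130931798110 - 6150923381708115288 i}}{256288474237838137} \approx 92.752 - 5.0481 \cdot 10^{-19} i$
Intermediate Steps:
$m{\left(u \right)} = u^{2} + u^{4} + 24 i$ ($m{\left(u \right)} = \left(u^{2} + u u^{2} u\right) + 12 \sqrt{-4} = \left(u^{2} + u^{3} u\right) + 12 \cdot 2 i = \left(u^{2} + u^{4}\right) + 24 i = u^{2} + u^{4} + 24 i$)
$\sqrt{8603 + \frac{1}{m{\left(150 \right)} - 23081}} = \sqrt{8603 + \frac{1}{\left(150^{2} + 150^{4} + 24 i\right) - 23081}} = \sqrt{8603 + \frac{1}{\left(22500 + 506250000 + 24 i\right) - 23081}} = \sqrt{8603 + \frac{1}{\left(506272500 + 24 i\right) - 23081}} = \sqrt{8603 + \frac{1}{506249419 + 24 i}} = \sqrt{8603 + \frac{506249419 - 24 i}{256288474237838137}}$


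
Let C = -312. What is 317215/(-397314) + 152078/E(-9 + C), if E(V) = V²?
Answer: 3081840853/4548847986 ≈ 0.67750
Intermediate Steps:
317215/(-397314) + 152078/E(-9 + C) = 317215/(-397314) + 152078/((-9 - 312)²) = 317215*(-1/397314) + 152078/((-321)²) = -317215/397314 + 152078/103041 = 3081840853/4548847986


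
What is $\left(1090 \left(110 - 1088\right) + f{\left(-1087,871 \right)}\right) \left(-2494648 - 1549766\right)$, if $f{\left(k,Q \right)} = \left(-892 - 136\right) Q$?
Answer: $7932745974912$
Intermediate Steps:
$f{\left(k,Q \right)} = - 1028 Q$
$\left(1090 \left(110 - 1088\right) + f{\left(-1087,871 \right)}\right) \left(-2494648 - 1549766\right) = \left(1090 \left(110 - 1088\right) - 895388\right) \left(-2494648 - 1549766\right) = \left(1090 \left(-978\right) - 895388\right) \left(-4044414\right) = \left(-1066020 - 895388\right) \left(-4044414\right) = \left(-1961408\right) \left(-4044414\right) = 7932745974912$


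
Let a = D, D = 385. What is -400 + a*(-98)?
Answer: -38130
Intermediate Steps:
a = 385
-400 + a*(-98) = -400 + 385*(-98) = -400 - 37730 = -38130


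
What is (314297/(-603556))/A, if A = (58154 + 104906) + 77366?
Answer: -314297/145110554856 ≈ -2.1659e-6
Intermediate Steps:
A = 240426 (A = 163060 + 77366 = 240426)
(314297/(-603556))/A = (314297/(-603556))/240426 = (314297*(-1/603556))*(1/240426) = -314297/603556*1/240426 = -314297/145110554856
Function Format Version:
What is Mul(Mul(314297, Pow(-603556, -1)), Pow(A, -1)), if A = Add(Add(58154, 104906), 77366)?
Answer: Rational(-314297, 145110554856) ≈ -2.1659e-6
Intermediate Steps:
A = 240426 (A = Add(163060, 77366) = 240426)
Mul(Mul(314297, Pow(-603556, -1)), Pow(A, -1)) = Mul(Mul(314297, Pow(-603556, -1)), Pow(240426, -1)) = Mul(Mul(314297, Rational(-1, 603556)), Rational(1, 240426)) = Mul(Rational(-314297, 603556), Rational(1, 240426)) = Rational(-314297, 145110554856)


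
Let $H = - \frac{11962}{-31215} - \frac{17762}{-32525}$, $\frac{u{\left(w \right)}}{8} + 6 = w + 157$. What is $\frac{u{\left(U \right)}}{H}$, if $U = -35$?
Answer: $\frac{11777107350}{11793811} \approx 998.58$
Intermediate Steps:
$u{\left(w \right)} = 1208 + 8 w$ ($u{\left(w \right)} = -48 + 8 \left(w + 157\right) = -48 + 8 \left(157 + w\right) = -48 + \left(1256 + 8 w\right) = 1208 + 8 w$)
$H = \frac{188700976}{203053575}$ ($H = \left(-11962\right) \left(- \frac{1}{31215}\right) - - \frac{17762}{32525} = \frac{11962}{31215} + \frac{17762}{32525} = \frac{188700976}{203053575} \approx 0.92932$)
$\frac{u{\left(U \right)}}{H} = \frac{1208 + 8 \left(-35\right)}{\frac{188700976}{203053575}} = \left(1208 - 280\right) \frac{203053575}{188700976} = 928 \cdot \frac{203053575}{188700976} = \frac{11777107350}{11793811}$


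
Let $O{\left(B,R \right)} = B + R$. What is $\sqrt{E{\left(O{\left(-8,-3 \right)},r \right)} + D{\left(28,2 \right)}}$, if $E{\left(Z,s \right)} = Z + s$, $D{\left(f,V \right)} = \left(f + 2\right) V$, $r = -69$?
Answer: $2 i \sqrt{5} \approx 4.4721 i$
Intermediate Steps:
$D{\left(f,V \right)} = V \left(2 + f\right)$ ($D{\left(f,V \right)} = \left(2 + f\right) V = V \left(2 + f\right)$)
$\sqrt{E{\left(O{\left(-8,-3 \right)},r \right)} + D{\left(28,2 \right)}} = \sqrt{\left(\left(-8 - 3\right) - 69\right) + 2 \left(2 + 28\right)} = \sqrt{\left(-11 - 69\right) + 2 \cdot 30} = \sqrt{-80 + 60} = \sqrt{-20} = 2 i \sqrt{5}$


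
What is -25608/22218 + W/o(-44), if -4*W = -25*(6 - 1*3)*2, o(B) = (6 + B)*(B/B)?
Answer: -602093/281428 ≈ -2.1394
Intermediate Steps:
o(B) = 6 + B (o(B) = (6 + B)*1 = 6 + B)
W = 75/2 (W = -(-25*(6 - 1*3))*2/4 = -(-25*(6 - 3))*2/4 = -(-25*3)*2/4 = -(-75)*2/4 = -¼*(-150) = 75/2 ≈ 37.500)
-25608/22218 + W/o(-44) = -25608/22218 + 75/(2*(6 - 44)) = -25608*1/22218 + (75/2)/(-38) = -4268/3703 + (75/2)*(-1/38) = -4268/3703 - 75/76 = -602093/281428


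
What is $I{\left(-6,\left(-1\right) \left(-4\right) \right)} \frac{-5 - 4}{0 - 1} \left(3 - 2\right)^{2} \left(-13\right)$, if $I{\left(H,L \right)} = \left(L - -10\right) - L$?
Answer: $-1170$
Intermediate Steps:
$I{\left(H,L \right)} = 10$ ($I{\left(H,L \right)} = \left(L + 10\right) - L = \left(10 + L\right) - L = 10$)
$I{\left(-6,\left(-1\right) \left(-4\right) \right)} \frac{-5 - 4}{0 - 1} \left(3 - 2\right)^{2} \left(-13\right) = 10 \frac{-5 - 4}{0 - 1} \left(3 - 2\right)^{2} \left(-13\right) = 10 - \frac{9}{-1} \cdot 1^{2} \left(-13\right) = 10 \left(-9\right) \left(-1\right) 1 \left(-13\right) = 10 \cdot 9 \cdot 1 \left(-13\right) = 10 \cdot 9 \left(-13\right) = 90 \left(-13\right) = -1170$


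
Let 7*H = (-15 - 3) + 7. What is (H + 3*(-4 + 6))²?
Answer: 961/49 ≈ 19.612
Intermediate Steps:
H = -11/7 (H = ((-15 - 3) + 7)/7 = (-18 + 7)/7 = (⅐)*(-11) = -11/7 ≈ -1.5714)
(H + 3*(-4 + 6))² = (-11/7 + 3*(-4 + 6))² = (-11/7 + 3*2)² = (-11/7 + 6)² = (31/7)² = 961/49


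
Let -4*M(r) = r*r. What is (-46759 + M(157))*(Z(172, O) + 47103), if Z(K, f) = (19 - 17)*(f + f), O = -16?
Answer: -9957450715/4 ≈ -2.4894e+9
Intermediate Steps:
M(r) = -r**2/4 (M(r) = -r*r/4 = -r**2/4)
Z(K, f) = 4*f (Z(K, f) = 2*(2*f) = 4*f)
(-46759 + M(157))*(Z(172, O) + 47103) = (-46759 - 1/4*157**2)*(4*(-16) + 47103) = (-46759 - 1/4*24649)*(-64 + 47103) = (-46759 - 24649/4)*47039 = -211685/4*47039 = -9957450715/4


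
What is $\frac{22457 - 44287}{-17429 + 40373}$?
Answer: $- \frac{10915}{11472} \approx -0.95145$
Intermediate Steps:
$\frac{22457 - 44287}{-17429 + 40373} = - \frac{21830}{22944} = \left(-21830\right) \frac{1}{22944} = - \frac{10915}{11472}$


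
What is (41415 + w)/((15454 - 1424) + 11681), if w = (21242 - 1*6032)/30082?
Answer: 3685980/2288279 ≈ 1.6108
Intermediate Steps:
w = 45/89 (w = (21242 - 6032)*(1/30082) = 15210*(1/30082) = 45/89 ≈ 0.50562)
(41415 + w)/((15454 - 1424) + 11681) = (41415 + 45/89)/((15454 - 1424) + 11681) = 3685980/(89*(14030 + 11681)) = (3685980/89)/25711 = (3685980/89)*(1/25711) = 3685980/2288279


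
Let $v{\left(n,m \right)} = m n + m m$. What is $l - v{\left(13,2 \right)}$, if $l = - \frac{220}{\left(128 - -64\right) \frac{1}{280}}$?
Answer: $- \frac{2105}{6} \approx -350.83$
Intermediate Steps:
$v{\left(n,m \right)} = m^{2} + m n$ ($v{\left(n,m \right)} = m n + m^{2} = m^{2} + m n$)
$l = - \frac{1925}{6}$ ($l = - \frac{220}{\left(128 + 64\right) \frac{1}{280}} = - \frac{220}{192 \cdot \frac{1}{280}} = - \frac{220}{\frac{24}{35}} = \left(-220\right) \frac{35}{24} = - \frac{1925}{6} \approx -320.83$)
$l - v{\left(13,2 \right)} = - \frac{1925}{6} - 2 \left(2 + 13\right) = - \frac{1925}{6} - 2 \cdot 15 = - \frac{1925}{6} - 30 = - \frac{2105}{6}$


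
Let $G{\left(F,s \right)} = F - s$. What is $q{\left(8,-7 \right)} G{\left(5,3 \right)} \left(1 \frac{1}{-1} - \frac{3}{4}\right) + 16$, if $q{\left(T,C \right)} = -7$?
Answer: $\frac{81}{2} \approx 40.5$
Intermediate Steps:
$q{\left(8,-7 \right)} G{\left(5,3 \right)} \left(1 \frac{1}{-1} - \frac{3}{4}\right) + 16 = - 7 \left(5 - 3\right) \left(1 \frac{1}{-1} - \frac{3}{4}\right) + 16 = - 7 \left(5 - 3\right) \left(1 \left(-1\right) - \frac{3}{4}\right) + 16 = - 7 \cdot 2 \left(-1 - \frac{3}{4}\right) + 16 = - 7 \cdot 2 \left(- \frac{7}{4}\right) + 16 = \left(-7\right) \left(- \frac{7}{2}\right) + 16 = \frac{49}{2} + 16 = \frac{81}{2}$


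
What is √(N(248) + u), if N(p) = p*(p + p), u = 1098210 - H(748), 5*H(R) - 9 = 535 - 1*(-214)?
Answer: 2*√7631665/5 ≈ 1105.0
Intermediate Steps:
H(R) = 758/5 (H(R) = 9/5 + (535 - 1*(-214))/5 = 9/5 + (535 + 214)/5 = 9/5 + (⅕)*749 = 9/5 + 749/5 = 758/5)
u = 5490292/5 (u = 1098210 - 1*758/5 = 1098210 - 758/5 = 5490292/5 ≈ 1.0981e+6)
N(p) = 2*p² (N(p) = p*(2*p) = 2*p²)
√(N(248) + u) = √(2*248² + 5490292/5) = √(2*61504 + 5490292/5) = √(123008 + 5490292/5) = √(6105332/5) = 2*√7631665/5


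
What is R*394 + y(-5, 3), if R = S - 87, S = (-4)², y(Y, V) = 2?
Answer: -27972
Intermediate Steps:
S = 16
R = -71 (R = 16 - 87 = -71)
R*394 + y(-5, 3) = -71*394 + 2 = -27974 + 2 = -27972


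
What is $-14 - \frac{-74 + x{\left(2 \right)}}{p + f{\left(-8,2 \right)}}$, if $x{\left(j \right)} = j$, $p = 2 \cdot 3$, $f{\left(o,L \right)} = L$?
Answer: $-5$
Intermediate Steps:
$p = 6$
$-14 - \frac{-74 + x{\left(2 \right)}}{p + f{\left(-8,2 \right)}} = -14 - \frac{-74 + 2}{6 + 2} = -14 - - \frac{72}{8} = -14 - \left(-72\right) \frac{1}{8} = -14 - -9 = -14 + 9 = -5$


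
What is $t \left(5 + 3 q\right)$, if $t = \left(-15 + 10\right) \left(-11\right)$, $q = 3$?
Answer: $770$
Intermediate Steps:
$t = 55$ ($t = \left(-5\right) \left(-11\right) = 55$)
$t \left(5 + 3 q\right) = 55 \left(5 + 3 \cdot 3\right) = 55 \left(5 + 9\right) = 55 \cdot 14 = 770$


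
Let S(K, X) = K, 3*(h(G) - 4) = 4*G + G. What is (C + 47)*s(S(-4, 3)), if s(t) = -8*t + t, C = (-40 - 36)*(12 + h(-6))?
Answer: -11452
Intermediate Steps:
h(G) = 4 + 5*G/3 (h(G) = 4 + (4*G + G)/3 = 4 + (5*G)/3 = 4 + 5*G/3)
C = -456 (C = (-40 - 36)*(12 + (4 + (5/3)*(-6))) = -76*(12 + (4 - 10)) = -76*(12 - 6) = -76*6 = -456)
s(t) = -7*t
(C + 47)*s(S(-4, 3)) = (-456 + 47)*(-7*(-4)) = -409*28 = -11452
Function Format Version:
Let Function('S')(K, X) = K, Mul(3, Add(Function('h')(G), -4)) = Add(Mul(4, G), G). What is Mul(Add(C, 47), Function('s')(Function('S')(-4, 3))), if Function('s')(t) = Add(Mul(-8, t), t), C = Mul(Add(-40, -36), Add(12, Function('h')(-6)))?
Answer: -11452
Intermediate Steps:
Function('h')(G) = Add(4, Mul(Rational(5, 3), G)) (Function('h')(G) = Add(4, Mul(Rational(1, 3), Add(Mul(4, G), G))) = Add(4, Mul(Rational(1, 3), Mul(5, G))) = Add(4, Mul(Rational(5, 3), G)))
C = -456 (C = Mul(Add(-40, -36), Add(12, Add(4, Mul(Rational(5, 3), -6)))) = Mul(-76, Add(12, Add(4, -10))) = Mul(-76, Add(12, -6)) = Mul(-76, 6) = -456)
Function('s')(t) = Mul(-7, t)
Mul(Add(C, 47), Function('s')(Function('S')(-4, 3))) = Mul(Add(-456, 47), Mul(-7, -4)) = Mul(-409, 28) = -11452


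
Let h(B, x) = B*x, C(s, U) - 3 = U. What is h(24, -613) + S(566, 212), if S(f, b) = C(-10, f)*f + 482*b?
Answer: 409526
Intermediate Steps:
C(s, U) = 3 + U
S(f, b) = 482*b + f*(3 + f) (S(f, b) = (3 + f)*f + 482*b = f*(3 + f) + 482*b = 482*b + f*(3 + f))
h(24, -613) + S(566, 212) = 24*(-613) + (482*212 + 566*(3 + 566)) = -14712 + (102184 + 566*569) = -14712 + (102184 + 322054) = -14712 + 424238 = 409526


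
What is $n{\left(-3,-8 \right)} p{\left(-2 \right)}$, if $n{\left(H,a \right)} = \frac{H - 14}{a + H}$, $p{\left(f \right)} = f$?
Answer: $- \frac{34}{11} \approx -3.0909$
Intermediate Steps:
$n{\left(H,a \right)} = \frac{-14 + H}{H + a}$
$n{\left(-3,-8 \right)} p{\left(-2 \right)} = \frac{-14 - 3}{-3 - 8} \left(-2\right) = \frac{1}{-11} \left(-17\right) \left(-2\right) = \left(- \frac{1}{11}\right) \left(-17\right) \left(-2\right) = \frac{17}{11} \left(-2\right) = - \frac{34}{11}$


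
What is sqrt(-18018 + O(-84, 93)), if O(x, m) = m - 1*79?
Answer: 2*I*sqrt(4501) ≈ 134.18*I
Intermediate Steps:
O(x, m) = -79 + m (O(x, m) = m - 79 = -79 + m)
sqrt(-18018 + O(-84, 93)) = sqrt(-18018 + (-79 + 93)) = sqrt(-18018 + 14) = sqrt(-18004) = 2*I*sqrt(4501)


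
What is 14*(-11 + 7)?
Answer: -56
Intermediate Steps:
14*(-11 + 7) = 14*(-4) = -56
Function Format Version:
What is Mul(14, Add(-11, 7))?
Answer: -56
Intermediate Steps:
Mul(14, Add(-11, 7)) = Mul(14, -4) = -56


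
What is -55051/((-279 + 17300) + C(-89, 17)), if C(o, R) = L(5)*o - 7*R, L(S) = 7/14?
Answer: -110102/33715 ≈ -3.2657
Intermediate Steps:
L(S) = ½ (L(S) = 7*(1/14) = ½)
C(o, R) = o/2 - 7*R
-55051/((-279 + 17300) + C(-89, 17)) = -55051/((-279 + 17300) + ((½)*(-89) - 7*17)) = -55051/(17021 + (-89/2 - 119)) = -55051/(17021 - 327/2) = -55051/33715/2 = -55051*2/33715 = -110102/33715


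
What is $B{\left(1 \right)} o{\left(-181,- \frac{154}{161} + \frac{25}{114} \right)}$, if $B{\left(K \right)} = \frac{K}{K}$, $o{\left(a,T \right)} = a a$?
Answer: $32761$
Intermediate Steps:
$o{\left(a,T \right)} = a^{2}$
$B{\left(K \right)} = 1$
$B{\left(1 \right)} o{\left(-181,- \frac{154}{161} + \frac{25}{114} \right)} = 1 \left(-181\right)^{2} = 1 \cdot 32761 = 32761$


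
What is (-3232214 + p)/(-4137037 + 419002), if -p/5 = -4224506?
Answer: -17890316/3718035 ≈ -4.8118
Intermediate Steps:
p = 21122530 (p = -5*(-4224506) = 21122530)
(-3232214 + p)/(-4137037 + 419002) = (-3232214 + 21122530)/(-4137037 + 419002) = 17890316/(-3718035) = 17890316*(-1/3718035) = -17890316/3718035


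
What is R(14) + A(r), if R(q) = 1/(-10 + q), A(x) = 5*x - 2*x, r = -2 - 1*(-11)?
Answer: 109/4 ≈ 27.250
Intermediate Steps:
r = 9 (r = -2 + 11 = 9)
A(x) = 3*x
R(14) + A(r) = 1/(-10 + 14) + 3*9 = 1/4 + 27 = ¼ + 27 = 109/4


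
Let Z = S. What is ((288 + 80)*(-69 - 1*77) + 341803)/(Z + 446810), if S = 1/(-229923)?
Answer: 66235068225/102731895629 ≈ 0.64474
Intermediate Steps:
S = -1/229923 ≈ -4.3493e-6
Z = -1/229923 ≈ -4.3493e-6
((288 + 80)*(-69 - 1*77) + 341803)/(Z + 446810) = ((288 + 80)*(-69 - 1*77) + 341803)/(-1/229923 + 446810) = (368*(-69 - 77) + 341803)/(102731895629/229923) = (368*(-146) + 341803)*(229923/102731895629) = (-53728 + 341803)*(229923/102731895629) = 288075*(229923/102731895629) = 66235068225/102731895629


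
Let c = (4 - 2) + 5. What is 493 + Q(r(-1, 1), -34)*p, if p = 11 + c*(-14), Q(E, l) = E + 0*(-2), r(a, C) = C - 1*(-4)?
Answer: 58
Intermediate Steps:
r(a, C) = 4 + C (r(a, C) = C + 4 = 4 + C)
c = 7 (c = 2 + 5 = 7)
Q(E, l) = E (Q(E, l) = E + 0 = E)
p = -87 (p = 11 + 7*(-14) = 11 - 98 = -87)
493 + Q(r(-1, 1), -34)*p = 493 + (4 + 1)*(-87) = 493 + 5*(-87) = 493 - 435 = 58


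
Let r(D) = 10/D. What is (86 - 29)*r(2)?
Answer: 285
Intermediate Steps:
(86 - 29)*r(2) = (86 - 29)*(10/2) = 57*(10*(1/2)) = 57*5 = 285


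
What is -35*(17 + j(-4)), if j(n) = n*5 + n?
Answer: 245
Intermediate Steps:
j(n) = 6*n (j(n) = 5*n + n = 6*n)
-35*(17 + j(-4)) = -35*(17 + 6*(-4)) = -35*(17 - 24) = -35*(-7) = 245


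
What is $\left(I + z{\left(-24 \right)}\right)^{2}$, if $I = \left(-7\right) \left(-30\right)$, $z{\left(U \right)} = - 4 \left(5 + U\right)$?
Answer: $81796$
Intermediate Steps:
$z{\left(U \right)} = -20 - 4 U$
$I = 210$
$\left(I + z{\left(-24 \right)}\right)^{2} = \left(210 - -76\right)^{2} = \left(210 + \left(-20 + 96\right)\right)^{2} = \left(210 + 76\right)^{2} = 286^{2} = 81796$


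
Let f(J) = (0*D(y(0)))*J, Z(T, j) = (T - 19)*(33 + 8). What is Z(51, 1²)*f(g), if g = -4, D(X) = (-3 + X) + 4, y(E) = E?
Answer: 0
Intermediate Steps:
D(X) = 1 + X
Z(T, j) = -779 + 41*T (Z(T, j) = (-19 + T)*41 = -779 + 41*T)
f(J) = 0 (f(J) = (0*(1 + 0))*J = (0*1)*J = 0*J = 0)
Z(51, 1²)*f(g) = (-779 + 41*51)*0 = (-779 + 2091)*0 = 1312*0 = 0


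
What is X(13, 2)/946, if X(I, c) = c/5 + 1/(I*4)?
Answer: 109/245960 ≈ 0.00044316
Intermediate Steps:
X(I, c) = 1/(4*I) + c/5 (X(I, c) = c*(⅕) + (¼)/I = c/5 + 1/(4*I) = 1/(4*I) + c/5)
X(13, 2)/946 = ((¼)/13 + (⅕)*2)/946 = ((¼)*(1/13) + ⅖)*(1/946) = (1/52 + ⅖)*(1/946) = (109/260)*(1/946) = 109/245960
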